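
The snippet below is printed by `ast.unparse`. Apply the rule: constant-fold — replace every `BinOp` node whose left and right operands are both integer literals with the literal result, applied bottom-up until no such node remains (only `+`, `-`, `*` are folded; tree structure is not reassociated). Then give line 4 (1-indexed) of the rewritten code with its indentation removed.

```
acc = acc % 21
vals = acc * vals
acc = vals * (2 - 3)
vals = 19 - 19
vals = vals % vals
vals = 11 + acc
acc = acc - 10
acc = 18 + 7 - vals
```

vals = 0

Transformed code:
acc = acc % 21
vals = acc * vals
acc = vals * -1
vals = 0
vals = vals % vals
vals = 11 + acc
acc = acc - 10
acc = 25 - vals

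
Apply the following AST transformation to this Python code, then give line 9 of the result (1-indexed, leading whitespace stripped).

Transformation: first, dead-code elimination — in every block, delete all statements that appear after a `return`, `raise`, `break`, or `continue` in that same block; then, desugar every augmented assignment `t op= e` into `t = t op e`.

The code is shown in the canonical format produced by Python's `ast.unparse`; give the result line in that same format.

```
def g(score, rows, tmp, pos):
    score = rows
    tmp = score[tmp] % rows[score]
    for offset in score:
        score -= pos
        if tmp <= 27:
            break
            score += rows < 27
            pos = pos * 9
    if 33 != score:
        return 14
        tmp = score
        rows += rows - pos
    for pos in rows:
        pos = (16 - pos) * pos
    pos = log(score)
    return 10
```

return 14

Transformed code:
def g(score, rows, tmp, pos):
    score = rows
    tmp = score[tmp] % rows[score]
    for offset in score:
        score = score - pos
        if tmp <= 27:
            break
    if 33 != score:
        return 14
    for pos in rows:
        pos = (16 - pos) * pos
    pos = log(score)
    return 10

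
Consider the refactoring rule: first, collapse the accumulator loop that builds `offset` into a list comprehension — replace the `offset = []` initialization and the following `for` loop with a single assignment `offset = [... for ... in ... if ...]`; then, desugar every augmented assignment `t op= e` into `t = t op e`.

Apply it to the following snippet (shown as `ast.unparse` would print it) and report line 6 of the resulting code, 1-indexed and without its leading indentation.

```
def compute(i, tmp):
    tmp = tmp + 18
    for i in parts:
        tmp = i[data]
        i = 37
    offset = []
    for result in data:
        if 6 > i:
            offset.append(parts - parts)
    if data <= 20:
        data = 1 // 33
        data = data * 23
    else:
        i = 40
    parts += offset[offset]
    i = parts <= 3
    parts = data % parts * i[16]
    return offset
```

offset = [parts - parts for result in data if 6 > i]

Transformed code:
def compute(i, tmp):
    tmp = tmp + 18
    for i in parts:
        tmp = i[data]
        i = 37
    offset = [parts - parts for result in data if 6 > i]
    if data <= 20:
        data = 1 // 33
        data = data * 23
    else:
        i = 40
    parts = parts + offset[offset]
    i = parts <= 3
    parts = data % parts * i[16]
    return offset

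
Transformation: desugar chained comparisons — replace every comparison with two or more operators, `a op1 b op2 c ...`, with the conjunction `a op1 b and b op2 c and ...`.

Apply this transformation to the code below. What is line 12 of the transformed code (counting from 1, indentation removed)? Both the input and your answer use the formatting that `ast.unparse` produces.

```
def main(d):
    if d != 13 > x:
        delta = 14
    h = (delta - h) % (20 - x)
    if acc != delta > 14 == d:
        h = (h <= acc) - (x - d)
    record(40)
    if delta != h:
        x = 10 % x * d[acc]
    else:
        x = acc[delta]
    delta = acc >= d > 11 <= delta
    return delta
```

Transformed code:
def main(d):
    if d != 13 and 13 > x:
        delta = 14
    h = (delta - h) % (20 - x)
    if acc != delta and delta > 14 and (14 == d):
        h = (h <= acc) - (x - d)
    record(40)
    if delta != h:
        x = 10 % x * d[acc]
    else:
        x = acc[delta]
    delta = acc >= d and d > 11 and (11 <= delta)
    return delta

delta = acc >= d and d > 11 and (11 <= delta)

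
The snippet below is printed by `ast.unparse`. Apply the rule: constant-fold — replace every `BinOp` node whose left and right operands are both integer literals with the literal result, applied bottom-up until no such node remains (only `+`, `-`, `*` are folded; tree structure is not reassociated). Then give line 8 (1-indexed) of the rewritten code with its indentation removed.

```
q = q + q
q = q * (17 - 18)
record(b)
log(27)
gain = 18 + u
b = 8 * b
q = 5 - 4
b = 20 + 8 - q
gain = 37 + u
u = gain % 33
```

Transformed code:
q = q + q
q = q * -1
record(b)
log(27)
gain = 18 + u
b = 8 * b
q = 1
b = 28 - q
gain = 37 + u
u = gain % 33

b = 28 - q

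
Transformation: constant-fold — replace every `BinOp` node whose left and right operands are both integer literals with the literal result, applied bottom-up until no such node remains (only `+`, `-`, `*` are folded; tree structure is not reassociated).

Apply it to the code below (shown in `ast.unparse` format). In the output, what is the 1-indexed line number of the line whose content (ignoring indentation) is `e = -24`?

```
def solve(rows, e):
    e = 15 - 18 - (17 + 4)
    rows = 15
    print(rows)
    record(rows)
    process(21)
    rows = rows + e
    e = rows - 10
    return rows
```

2

Transformed code:
def solve(rows, e):
    e = -24
    rows = 15
    print(rows)
    record(rows)
    process(21)
    rows = rows + e
    e = rows - 10
    return rows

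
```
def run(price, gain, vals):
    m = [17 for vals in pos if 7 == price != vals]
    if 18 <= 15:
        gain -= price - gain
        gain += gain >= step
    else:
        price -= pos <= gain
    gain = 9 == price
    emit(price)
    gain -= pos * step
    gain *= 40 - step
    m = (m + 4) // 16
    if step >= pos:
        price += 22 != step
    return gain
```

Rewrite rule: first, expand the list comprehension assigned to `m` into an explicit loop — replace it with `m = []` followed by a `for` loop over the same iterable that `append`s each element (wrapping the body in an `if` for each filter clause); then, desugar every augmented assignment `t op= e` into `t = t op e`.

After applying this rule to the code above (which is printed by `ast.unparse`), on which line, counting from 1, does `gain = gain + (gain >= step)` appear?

8

Transformed code:
def run(price, gain, vals):
    m = []
    for vals in pos:
        if 7 == price != vals:
            m.append(17)
    if 18 <= 15:
        gain = gain - (price - gain)
        gain = gain + (gain >= step)
    else:
        price = price - (pos <= gain)
    gain = 9 == price
    emit(price)
    gain = gain - pos * step
    gain = gain * (40 - step)
    m = (m + 4) // 16
    if step >= pos:
        price = price + (22 != step)
    return gain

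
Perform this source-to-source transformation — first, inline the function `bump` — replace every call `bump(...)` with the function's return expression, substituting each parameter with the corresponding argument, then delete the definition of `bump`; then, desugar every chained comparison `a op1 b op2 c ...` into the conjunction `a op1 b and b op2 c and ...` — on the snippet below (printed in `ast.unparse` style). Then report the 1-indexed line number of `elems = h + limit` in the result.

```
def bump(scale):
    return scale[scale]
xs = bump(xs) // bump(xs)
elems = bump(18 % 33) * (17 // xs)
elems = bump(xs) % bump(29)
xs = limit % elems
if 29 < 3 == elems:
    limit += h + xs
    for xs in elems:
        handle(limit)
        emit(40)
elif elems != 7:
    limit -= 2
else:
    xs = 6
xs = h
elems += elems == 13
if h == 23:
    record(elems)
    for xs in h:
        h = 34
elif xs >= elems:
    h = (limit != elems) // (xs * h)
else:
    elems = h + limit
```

23

Transformed code:
xs = xs[xs] // xs[xs]
elems = (18 % 33)[18 % 33] * (17 // xs)
elems = xs[xs] % 29[29]
xs = limit % elems
if 29 < 3 and 3 == elems:
    limit += h + xs
    for xs in elems:
        handle(limit)
        emit(40)
elif elems != 7:
    limit -= 2
else:
    xs = 6
xs = h
elems += elems == 13
if h == 23:
    record(elems)
    for xs in h:
        h = 34
elif xs >= elems:
    h = (limit != elems) // (xs * h)
else:
    elems = h + limit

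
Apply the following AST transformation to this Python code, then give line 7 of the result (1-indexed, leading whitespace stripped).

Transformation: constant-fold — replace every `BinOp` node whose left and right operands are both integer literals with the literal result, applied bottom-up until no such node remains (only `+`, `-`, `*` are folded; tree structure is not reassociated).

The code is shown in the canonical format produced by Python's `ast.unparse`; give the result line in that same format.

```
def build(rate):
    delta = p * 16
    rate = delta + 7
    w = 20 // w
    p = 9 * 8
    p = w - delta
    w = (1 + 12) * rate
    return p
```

Transformed code:
def build(rate):
    delta = p * 16
    rate = delta + 7
    w = 20 // w
    p = 72
    p = w - delta
    w = 13 * rate
    return p

w = 13 * rate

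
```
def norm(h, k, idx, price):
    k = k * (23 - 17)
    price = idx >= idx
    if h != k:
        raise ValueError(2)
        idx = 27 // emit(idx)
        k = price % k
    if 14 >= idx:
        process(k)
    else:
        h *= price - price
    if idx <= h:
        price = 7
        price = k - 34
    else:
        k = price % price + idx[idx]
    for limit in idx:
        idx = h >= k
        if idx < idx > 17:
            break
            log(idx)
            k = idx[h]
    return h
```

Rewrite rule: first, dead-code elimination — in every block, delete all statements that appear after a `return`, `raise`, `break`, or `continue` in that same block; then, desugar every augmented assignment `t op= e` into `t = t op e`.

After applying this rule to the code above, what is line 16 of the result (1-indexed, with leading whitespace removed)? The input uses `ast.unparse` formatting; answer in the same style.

idx = h >= k

Transformed code:
def norm(h, k, idx, price):
    k = k * (23 - 17)
    price = idx >= idx
    if h != k:
        raise ValueError(2)
    if 14 >= idx:
        process(k)
    else:
        h = h * (price - price)
    if idx <= h:
        price = 7
        price = k - 34
    else:
        k = price % price + idx[idx]
    for limit in idx:
        idx = h >= k
        if idx < idx > 17:
            break
    return h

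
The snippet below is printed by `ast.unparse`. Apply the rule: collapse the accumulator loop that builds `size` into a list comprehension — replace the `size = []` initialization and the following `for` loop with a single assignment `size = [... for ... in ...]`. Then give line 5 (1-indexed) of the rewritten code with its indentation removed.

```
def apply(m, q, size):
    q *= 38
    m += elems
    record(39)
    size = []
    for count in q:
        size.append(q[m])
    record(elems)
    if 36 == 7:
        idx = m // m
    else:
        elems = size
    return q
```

size = [q[m] for count in q]

Transformed code:
def apply(m, q, size):
    q *= 38
    m += elems
    record(39)
    size = [q[m] for count in q]
    record(elems)
    if 36 == 7:
        idx = m // m
    else:
        elems = size
    return q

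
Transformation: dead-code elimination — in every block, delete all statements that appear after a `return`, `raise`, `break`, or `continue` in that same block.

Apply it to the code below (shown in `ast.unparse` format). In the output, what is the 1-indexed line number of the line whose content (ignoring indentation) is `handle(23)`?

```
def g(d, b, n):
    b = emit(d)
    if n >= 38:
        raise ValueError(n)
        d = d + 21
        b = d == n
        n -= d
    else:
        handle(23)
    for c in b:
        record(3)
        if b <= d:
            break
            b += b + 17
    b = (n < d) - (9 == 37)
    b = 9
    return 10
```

Transformed code:
def g(d, b, n):
    b = emit(d)
    if n >= 38:
        raise ValueError(n)
    else:
        handle(23)
    for c in b:
        record(3)
        if b <= d:
            break
    b = (n < d) - (9 == 37)
    b = 9
    return 10

6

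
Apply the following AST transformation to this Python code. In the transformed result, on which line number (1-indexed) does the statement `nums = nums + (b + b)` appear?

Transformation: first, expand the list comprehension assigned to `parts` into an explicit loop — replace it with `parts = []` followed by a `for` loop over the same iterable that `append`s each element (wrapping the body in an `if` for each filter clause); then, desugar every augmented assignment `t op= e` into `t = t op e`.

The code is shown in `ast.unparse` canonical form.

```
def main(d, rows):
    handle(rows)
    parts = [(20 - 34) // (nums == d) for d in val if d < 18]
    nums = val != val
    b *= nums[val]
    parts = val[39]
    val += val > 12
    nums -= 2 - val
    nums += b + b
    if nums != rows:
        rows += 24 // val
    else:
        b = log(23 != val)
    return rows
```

Transformed code:
def main(d, rows):
    handle(rows)
    parts = []
    for d in val:
        if d < 18:
            parts.append((20 - 34) // (nums == d))
    nums = val != val
    b = b * nums[val]
    parts = val[39]
    val = val + (val > 12)
    nums = nums - (2 - val)
    nums = nums + (b + b)
    if nums != rows:
        rows = rows + 24 // val
    else:
        b = log(23 != val)
    return rows

12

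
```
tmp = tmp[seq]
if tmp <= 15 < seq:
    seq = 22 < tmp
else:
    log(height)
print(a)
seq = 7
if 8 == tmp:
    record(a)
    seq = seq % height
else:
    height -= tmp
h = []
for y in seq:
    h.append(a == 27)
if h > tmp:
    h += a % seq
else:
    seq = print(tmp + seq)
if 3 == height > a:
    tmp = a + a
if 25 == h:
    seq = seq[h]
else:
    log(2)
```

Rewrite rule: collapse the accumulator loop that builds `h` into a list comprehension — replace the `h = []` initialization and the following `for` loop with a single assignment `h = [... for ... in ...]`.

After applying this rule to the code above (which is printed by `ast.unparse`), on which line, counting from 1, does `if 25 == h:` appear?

Transformed code:
tmp = tmp[seq]
if tmp <= 15 < seq:
    seq = 22 < tmp
else:
    log(height)
print(a)
seq = 7
if 8 == tmp:
    record(a)
    seq = seq % height
else:
    height -= tmp
h = [a == 27 for y in seq]
if h > tmp:
    h += a % seq
else:
    seq = print(tmp + seq)
if 3 == height > a:
    tmp = a + a
if 25 == h:
    seq = seq[h]
else:
    log(2)

20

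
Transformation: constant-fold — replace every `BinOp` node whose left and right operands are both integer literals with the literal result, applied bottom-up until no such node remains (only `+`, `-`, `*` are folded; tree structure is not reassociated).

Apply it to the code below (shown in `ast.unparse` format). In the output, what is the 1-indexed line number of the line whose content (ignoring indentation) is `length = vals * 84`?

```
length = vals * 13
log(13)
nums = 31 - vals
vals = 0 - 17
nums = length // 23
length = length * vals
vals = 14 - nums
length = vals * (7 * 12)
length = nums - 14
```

Transformed code:
length = vals * 13
log(13)
nums = 31 - vals
vals = -17
nums = length // 23
length = length * vals
vals = 14 - nums
length = vals * 84
length = nums - 14

8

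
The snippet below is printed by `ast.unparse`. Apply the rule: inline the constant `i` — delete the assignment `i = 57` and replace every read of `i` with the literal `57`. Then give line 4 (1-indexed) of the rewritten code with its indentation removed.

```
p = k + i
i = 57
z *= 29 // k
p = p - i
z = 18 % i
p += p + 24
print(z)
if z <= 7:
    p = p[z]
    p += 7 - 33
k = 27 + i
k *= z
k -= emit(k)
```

Transformed code:
p = k + 57
z *= 29 // k
p = p - 57
z = 18 % 57
p += p + 24
print(z)
if z <= 7:
    p = p[z]
    p += 7 - 33
k = 27 + 57
k *= z
k -= emit(k)

z = 18 % 57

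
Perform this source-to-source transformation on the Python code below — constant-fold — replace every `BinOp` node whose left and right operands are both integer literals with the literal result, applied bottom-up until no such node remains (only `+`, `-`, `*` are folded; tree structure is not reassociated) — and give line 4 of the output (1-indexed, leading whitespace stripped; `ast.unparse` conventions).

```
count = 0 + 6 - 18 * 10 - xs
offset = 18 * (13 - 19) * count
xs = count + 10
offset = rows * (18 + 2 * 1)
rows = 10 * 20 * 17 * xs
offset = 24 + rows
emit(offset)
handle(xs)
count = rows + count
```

offset = rows * 20

Transformed code:
count = -174 - xs
offset = -108 * count
xs = count + 10
offset = rows * 20
rows = 3400 * xs
offset = 24 + rows
emit(offset)
handle(xs)
count = rows + count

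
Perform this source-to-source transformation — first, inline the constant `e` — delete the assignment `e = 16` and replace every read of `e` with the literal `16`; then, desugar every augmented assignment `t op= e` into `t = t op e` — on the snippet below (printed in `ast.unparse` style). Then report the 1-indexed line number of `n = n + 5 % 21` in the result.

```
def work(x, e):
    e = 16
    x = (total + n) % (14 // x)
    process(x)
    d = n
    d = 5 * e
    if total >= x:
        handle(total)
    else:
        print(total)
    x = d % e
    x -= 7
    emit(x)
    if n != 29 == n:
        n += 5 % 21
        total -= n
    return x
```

Transformed code:
def work(x, e):
    x = (total + n) % (14 // x)
    process(x)
    d = n
    d = 5 * 16
    if total >= x:
        handle(total)
    else:
        print(total)
    x = d % 16
    x = x - 7
    emit(x)
    if n != 29 == n:
        n = n + 5 % 21
        total = total - n
    return x

14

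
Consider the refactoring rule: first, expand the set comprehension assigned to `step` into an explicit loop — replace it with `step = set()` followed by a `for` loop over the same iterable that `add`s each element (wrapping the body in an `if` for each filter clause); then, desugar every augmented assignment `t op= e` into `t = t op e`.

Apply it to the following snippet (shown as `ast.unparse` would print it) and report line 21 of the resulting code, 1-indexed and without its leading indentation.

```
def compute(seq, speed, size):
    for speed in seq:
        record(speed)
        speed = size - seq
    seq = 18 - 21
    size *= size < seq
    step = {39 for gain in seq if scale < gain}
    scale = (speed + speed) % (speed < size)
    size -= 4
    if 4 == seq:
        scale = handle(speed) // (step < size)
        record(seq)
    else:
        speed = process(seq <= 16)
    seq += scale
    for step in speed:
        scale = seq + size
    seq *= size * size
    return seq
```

seq = seq * (size * size)

Transformed code:
def compute(seq, speed, size):
    for speed in seq:
        record(speed)
        speed = size - seq
    seq = 18 - 21
    size = size * (size < seq)
    step = set()
    for gain in seq:
        if scale < gain:
            step.add(39)
    scale = (speed + speed) % (speed < size)
    size = size - 4
    if 4 == seq:
        scale = handle(speed) // (step < size)
        record(seq)
    else:
        speed = process(seq <= 16)
    seq = seq + scale
    for step in speed:
        scale = seq + size
    seq = seq * (size * size)
    return seq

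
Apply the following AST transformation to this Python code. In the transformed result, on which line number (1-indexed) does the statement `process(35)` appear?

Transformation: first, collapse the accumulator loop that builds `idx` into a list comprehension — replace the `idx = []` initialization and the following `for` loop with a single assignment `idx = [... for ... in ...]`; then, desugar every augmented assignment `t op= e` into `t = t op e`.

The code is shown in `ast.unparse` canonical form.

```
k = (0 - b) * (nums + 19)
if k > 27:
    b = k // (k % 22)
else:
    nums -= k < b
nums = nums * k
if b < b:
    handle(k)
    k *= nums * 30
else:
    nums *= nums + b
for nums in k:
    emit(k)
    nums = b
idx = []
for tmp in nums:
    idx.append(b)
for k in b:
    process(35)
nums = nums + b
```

Transformed code:
k = (0 - b) * (nums + 19)
if k > 27:
    b = k // (k % 22)
else:
    nums = nums - (k < b)
nums = nums * k
if b < b:
    handle(k)
    k = k * (nums * 30)
else:
    nums = nums * (nums + b)
for nums in k:
    emit(k)
    nums = b
idx = [b for tmp in nums]
for k in b:
    process(35)
nums = nums + b

17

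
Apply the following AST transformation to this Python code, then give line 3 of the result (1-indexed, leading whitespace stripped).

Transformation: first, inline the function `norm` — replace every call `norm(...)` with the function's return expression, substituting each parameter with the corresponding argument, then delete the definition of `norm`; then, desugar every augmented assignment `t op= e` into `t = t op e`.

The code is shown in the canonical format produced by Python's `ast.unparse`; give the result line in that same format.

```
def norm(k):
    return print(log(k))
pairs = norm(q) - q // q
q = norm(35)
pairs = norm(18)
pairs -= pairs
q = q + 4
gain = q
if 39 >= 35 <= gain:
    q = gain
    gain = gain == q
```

pairs = print(log(18))

Transformed code:
pairs = print(log(q)) - q // q
q = print(log(35))
pairs = print(log(18))
pairs = pairs - pairs
q = q + 4
gain = q
if 39 >= 35 <= gain:
    q = gain
    gain = gain == q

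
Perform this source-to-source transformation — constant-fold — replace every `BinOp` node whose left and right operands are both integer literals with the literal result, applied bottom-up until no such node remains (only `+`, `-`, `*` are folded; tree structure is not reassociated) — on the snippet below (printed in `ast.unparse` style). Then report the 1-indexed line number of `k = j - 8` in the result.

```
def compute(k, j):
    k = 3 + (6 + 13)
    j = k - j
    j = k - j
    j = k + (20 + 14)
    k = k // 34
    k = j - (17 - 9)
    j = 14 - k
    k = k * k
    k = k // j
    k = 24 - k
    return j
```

7

Transformed code:
def compute(k, j):
    k = 22
    j = k - j
    j = k - j
    j = k + 34
    k = k // 34
    k = j - 8
    j = 14 - k
    k = k * k
    k = k // j
    k = 24 - k
    return j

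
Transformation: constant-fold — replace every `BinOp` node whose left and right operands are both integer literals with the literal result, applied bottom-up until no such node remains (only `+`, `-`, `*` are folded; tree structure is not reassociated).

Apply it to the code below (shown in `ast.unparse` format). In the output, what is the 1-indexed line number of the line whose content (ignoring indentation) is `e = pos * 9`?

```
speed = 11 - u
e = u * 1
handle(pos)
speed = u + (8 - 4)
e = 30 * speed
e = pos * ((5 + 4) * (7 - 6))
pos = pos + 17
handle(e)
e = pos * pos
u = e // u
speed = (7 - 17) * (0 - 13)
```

Transformed code:
speed = 11 - u
e = u * 1
handle(pos)
speed = u + 4
e = 30 * speed
e = pos * 9
pos = pos + 17
handle(e)
e = pos * pos
u = e // u
speed = 130

6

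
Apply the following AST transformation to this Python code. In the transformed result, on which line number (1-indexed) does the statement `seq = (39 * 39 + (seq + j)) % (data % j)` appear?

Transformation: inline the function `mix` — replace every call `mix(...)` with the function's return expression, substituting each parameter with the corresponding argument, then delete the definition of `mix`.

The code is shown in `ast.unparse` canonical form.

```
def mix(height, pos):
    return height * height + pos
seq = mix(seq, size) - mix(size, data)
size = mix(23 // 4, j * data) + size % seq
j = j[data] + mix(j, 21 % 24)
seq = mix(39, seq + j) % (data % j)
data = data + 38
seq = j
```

4

Transformed code:
seq = seq * seq + size - (size * size + data)
size = 23 // 4 * (23 // 4) + j * data + size % seq
j = j[data] + (j * j + 21 % 24)
seq = (39 * 39 + (seq + j)) % (data % j)
data = data + 38
seq = j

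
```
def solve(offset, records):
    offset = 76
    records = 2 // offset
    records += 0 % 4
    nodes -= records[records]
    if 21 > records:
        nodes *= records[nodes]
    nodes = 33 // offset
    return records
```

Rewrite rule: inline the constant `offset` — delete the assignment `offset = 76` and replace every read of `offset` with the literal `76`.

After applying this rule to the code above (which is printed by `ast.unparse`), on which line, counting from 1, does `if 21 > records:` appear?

5

Transformed code:
def solve(offset, records):
    records = 2 // 76
    records += 0 % 4
    nodes -= records[records]
    if 21 > records:
        nodes *= records[nodes]
    nodes = 33 // 76
    return records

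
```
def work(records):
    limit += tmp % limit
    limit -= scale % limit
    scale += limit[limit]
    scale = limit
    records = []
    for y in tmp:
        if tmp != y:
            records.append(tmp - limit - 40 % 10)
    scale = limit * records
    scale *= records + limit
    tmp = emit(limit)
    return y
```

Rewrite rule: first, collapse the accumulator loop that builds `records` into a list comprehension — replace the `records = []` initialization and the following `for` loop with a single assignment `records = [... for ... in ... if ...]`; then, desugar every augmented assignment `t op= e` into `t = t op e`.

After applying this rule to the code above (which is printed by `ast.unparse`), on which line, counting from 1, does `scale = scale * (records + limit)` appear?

8

Transformed code:
def work(records):
    limit = limit + tmp % limit
    limit = limit - scale % limit
    scale = scale + limit[limit]
    scale = limit
    records = [tmp - limit - 40 % 10 for y in tmp if tmp != y]
    scale = limit * records
    scale = scale * (records + limit)
    tmp = emit(limit)
    return y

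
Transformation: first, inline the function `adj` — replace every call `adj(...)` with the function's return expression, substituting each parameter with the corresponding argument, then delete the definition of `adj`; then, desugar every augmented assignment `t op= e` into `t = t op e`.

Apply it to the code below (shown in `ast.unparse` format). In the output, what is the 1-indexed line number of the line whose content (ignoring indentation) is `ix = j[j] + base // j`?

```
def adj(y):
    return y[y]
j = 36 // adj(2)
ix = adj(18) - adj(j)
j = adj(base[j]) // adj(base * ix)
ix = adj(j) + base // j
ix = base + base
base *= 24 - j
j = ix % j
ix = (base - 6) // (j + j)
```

4

Transformed code:
j = 36 // 2[2]
ix = 18[18] - j[j]
j = base[j][base[j]] // (base * ix)[base * ix]
ix = j[j] + base // j
ix = base + base
base = base * (24 - j)
j = ix % j
ix = (base - 6) // (j + j)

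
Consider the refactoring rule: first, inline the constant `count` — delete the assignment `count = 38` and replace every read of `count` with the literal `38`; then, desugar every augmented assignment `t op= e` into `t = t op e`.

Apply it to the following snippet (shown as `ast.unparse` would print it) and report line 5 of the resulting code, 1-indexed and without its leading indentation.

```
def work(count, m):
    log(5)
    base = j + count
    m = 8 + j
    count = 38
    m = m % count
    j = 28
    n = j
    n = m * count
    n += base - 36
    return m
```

Transformed code:
def work(count, m):
    log(5)
    base = j + 38
    m = 8 + j
    m = m % 38
    j = 28
    n = j
    n = m * 38
    n = n + (base - 36)
    return m

m = m % 38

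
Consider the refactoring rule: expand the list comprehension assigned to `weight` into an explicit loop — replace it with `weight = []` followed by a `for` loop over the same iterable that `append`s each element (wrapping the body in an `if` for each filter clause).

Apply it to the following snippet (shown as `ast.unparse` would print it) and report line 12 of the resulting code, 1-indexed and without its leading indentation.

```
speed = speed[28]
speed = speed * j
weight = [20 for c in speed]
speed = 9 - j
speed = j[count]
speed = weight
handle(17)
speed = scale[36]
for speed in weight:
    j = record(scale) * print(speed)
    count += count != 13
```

Transformed code:
speed = speed[28]
speed = speed * j
weight = []
for c in speed:
    weight.append(20)
speed = 9 - j
speed = j[count]
speed = weight
handle(17)
speed = scale[36]
for speed in weight:
    j = record(scale) * print(speed)
    count += count != 13

j = record(scale) * print(speed)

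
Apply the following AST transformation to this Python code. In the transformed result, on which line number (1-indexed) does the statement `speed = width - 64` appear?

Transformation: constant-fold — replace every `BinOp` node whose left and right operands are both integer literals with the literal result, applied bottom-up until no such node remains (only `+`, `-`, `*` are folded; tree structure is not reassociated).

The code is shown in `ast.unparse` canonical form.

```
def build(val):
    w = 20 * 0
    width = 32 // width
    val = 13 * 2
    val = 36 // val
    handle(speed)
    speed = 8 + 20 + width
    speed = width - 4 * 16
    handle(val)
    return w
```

Transformed code:
def build(val):
    w = 0
    width = 32 // width
    val = 26
    val = 36 // val
    handle(speed)
    speed = 28 + width
    speed = width - 64
    handle(val)
    return w

8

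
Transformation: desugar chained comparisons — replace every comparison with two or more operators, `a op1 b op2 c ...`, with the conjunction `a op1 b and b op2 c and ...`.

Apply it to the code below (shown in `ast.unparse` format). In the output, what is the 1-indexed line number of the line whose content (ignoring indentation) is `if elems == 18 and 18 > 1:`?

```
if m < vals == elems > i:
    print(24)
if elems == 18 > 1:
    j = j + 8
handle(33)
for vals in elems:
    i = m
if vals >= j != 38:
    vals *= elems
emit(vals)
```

3

Transformed code:
if m < vals and vals == elems and (elems > i):
    print(24)
if elems == 18 and 18 > 1:
    j = j + 8
handle(33)
for vals in elems:
    i = m
if vals >= j and j != 38:
    vals *= elems
emit(vals)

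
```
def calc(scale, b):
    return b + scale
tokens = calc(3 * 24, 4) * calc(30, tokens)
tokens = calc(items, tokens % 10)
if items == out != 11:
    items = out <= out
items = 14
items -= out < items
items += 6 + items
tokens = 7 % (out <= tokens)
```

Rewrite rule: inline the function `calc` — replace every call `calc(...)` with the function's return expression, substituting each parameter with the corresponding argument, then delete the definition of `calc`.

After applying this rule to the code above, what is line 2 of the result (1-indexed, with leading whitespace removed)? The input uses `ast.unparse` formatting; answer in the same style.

tokens = tokens % 10 + items

Transformed code:
tokens = (4 + 3 * 24) * (tokens + 30)
tokens = tokens % 10 + items
if items == out != 11:
    items = out <= out
items = 14
items -= out < items
items += 6 + items
tokens = 7 % (out <= tokens)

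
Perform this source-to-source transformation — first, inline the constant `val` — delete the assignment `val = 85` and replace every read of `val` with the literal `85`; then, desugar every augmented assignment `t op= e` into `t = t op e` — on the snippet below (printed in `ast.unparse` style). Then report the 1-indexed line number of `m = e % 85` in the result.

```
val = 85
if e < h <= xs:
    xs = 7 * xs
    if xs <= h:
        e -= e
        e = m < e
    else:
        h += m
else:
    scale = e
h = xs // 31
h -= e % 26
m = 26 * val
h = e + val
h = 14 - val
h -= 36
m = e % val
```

16

Transformed code:
if e < h <= xs:
    xs = 7 * xs
    if xs <= h:
        e = e - e
        e = m < e
    else:
        h = h + m
else:
    scale = e
h = xs // 31
h = h - e % 26
m = 26 * 85
h = e + 85
h = 14 - 85
h = h - 36
m = e % 85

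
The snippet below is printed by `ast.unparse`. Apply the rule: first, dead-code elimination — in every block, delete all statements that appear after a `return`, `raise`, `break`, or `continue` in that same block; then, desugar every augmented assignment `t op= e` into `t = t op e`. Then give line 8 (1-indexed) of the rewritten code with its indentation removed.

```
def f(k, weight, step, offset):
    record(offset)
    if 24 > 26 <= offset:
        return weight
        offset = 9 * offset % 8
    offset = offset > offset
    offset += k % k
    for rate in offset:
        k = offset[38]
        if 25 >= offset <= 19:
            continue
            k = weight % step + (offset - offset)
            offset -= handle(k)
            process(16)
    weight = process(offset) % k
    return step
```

k = offset[38]

Transformed code:
def f(k, weight, step, offset):
    record(offset)
    if 24 > 26 <= offset:
        return weight
    offset = offset > offset
    offset = offset + k % k
    for rate in offset:
        k = offset[38]
        if 25 >= offset <= 19:
            continue
    weight = process(offset) % k
    return step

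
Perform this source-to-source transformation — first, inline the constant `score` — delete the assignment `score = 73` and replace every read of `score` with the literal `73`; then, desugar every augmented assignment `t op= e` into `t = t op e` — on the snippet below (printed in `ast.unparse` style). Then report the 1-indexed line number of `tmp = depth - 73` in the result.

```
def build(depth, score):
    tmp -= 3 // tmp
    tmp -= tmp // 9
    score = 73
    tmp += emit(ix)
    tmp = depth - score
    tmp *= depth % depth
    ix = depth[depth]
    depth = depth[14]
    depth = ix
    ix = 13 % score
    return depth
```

5

Transformed code:
def build(depth, score):
    tmp = tmp - 3 // tmp
    tmp = tmp - tmp // 9
    tmp = tmp + emit(ix)
    tmp = depth - 73
    tmp = tmp * (depth % depth)
    ix = depth[depth]
    depth = depth[14]
    depth = ix
    ix = 13 % 73
    return depth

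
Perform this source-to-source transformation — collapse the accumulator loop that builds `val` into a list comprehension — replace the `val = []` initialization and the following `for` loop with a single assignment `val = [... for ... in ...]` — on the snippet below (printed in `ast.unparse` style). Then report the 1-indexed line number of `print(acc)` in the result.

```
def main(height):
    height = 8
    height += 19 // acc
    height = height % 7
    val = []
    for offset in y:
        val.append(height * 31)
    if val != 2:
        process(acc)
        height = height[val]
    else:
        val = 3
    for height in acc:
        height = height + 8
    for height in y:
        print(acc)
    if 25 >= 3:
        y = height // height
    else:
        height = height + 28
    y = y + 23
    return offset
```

Transformed code:
def main(height):
    height = 8
    height += 19 // acc
    height = height % 7
    val = [height * 31 for offset in y]
    if val != 2:
        process(acc)
        height = height[val]
    else:
        val = 3
    for height in acc:
        height = height + 8
    for height in y:
        print(acc)
    if 25 >= 3:
        y = height // height
    else:
        height = height + 28
    y = y + 23
    return offset

14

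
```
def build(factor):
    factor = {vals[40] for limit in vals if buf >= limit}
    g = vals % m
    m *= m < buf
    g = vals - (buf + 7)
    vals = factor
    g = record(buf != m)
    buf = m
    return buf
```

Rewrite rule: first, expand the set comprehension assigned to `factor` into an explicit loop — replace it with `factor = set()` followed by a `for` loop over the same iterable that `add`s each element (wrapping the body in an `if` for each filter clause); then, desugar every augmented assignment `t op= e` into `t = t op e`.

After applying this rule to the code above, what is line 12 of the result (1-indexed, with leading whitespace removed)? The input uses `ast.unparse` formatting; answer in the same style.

Transformed code:
def build(factor):
    factor = set()
    for limit in vals:
        if buf >= limit:
            factor.add(vals[40])
    g = vals % m
    m = m * (m < buf)
    g = vals - (buf + 7)
    vals = factor
    g = record(buf != m)
    buf = m
    return buf

return buf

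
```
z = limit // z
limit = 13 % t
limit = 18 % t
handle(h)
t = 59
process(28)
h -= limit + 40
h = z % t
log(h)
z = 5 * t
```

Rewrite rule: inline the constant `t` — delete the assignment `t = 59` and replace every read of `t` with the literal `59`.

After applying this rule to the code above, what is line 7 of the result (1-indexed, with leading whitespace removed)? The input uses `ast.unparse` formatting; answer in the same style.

Transformed code:
z = limit // z
limit = 13 % 59
limit = 18 % 59
handle(h)
process(28)
h -= limit + 40
h = z % 59
log(h)
z = 5 * 59

h = z % 59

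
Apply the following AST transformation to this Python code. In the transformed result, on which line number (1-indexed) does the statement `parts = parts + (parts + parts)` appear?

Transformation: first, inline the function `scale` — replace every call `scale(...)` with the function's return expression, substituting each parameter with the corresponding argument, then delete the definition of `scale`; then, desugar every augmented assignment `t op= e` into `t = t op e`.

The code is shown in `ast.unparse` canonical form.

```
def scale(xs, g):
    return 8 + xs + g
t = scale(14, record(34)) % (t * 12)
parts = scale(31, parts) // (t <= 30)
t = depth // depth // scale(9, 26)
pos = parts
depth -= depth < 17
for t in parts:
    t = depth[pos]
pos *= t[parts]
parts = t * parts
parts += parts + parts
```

Transformed code:
t = (8 + 14 + record(34)) % (t * 12)
parts = (8 + 31 + parts) // (t <= 30)
t = depth // depth // (8 + 9 + 26)
pos = parts
depth = depth - (depth < 17)
for t in parts:
    t = depth[pos]
pos = pos * t[parts]
parts = t * parts
parts = parts + (parts + parts)

10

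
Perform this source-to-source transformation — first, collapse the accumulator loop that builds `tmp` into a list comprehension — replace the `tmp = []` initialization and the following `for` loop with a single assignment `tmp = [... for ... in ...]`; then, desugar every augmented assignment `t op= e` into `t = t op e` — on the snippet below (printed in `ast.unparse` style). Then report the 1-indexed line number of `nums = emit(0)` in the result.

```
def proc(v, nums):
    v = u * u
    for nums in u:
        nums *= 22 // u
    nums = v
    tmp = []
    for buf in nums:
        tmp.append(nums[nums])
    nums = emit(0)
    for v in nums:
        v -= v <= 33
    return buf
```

Transformed code:
def proc(v, nums):
    v = u * u
    for nums in u:
        nums = nums * (22 // u)
    nums = v
    tmp = [nums[nums] for buf in nums]
    nums = emit(0)
    for v in nums:
        v = v - (v <= 33)
    return buf

7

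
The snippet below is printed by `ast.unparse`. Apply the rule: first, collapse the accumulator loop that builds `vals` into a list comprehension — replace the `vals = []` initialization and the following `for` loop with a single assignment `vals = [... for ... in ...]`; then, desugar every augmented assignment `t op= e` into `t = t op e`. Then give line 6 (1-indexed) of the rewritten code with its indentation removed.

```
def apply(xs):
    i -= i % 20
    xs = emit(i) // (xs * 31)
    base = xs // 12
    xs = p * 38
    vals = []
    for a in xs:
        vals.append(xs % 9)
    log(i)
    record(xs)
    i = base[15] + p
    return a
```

vals = [xs % 9 for a in xs]

Transformed code:
def apply(xs):
    i = i - i % 20
    xs = emit(i) // (xs * 31)
    base = xs // 12
    xs = p * 38
    vals = [xs % 9 for a in xs]
    log(i)
    record(xs)
    i = base[15] + p
    return a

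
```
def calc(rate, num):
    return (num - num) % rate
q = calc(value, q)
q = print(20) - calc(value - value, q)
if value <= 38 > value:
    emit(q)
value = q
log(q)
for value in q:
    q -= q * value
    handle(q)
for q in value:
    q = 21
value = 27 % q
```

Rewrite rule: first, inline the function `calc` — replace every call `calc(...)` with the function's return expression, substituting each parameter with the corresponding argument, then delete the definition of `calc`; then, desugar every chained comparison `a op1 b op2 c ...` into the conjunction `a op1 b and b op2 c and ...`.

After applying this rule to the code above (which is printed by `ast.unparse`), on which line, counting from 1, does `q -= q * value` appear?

Transformed code:
q = (q - q) % value
q = print(20) - (q - q) % (value - value)
if value <= 38 and 38 > value:
    emit(q)
value = q
log(q)
for value in q:
    q -= q * value
    handle(q)
for q in value:
    q = 21
value = 27 % q

8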